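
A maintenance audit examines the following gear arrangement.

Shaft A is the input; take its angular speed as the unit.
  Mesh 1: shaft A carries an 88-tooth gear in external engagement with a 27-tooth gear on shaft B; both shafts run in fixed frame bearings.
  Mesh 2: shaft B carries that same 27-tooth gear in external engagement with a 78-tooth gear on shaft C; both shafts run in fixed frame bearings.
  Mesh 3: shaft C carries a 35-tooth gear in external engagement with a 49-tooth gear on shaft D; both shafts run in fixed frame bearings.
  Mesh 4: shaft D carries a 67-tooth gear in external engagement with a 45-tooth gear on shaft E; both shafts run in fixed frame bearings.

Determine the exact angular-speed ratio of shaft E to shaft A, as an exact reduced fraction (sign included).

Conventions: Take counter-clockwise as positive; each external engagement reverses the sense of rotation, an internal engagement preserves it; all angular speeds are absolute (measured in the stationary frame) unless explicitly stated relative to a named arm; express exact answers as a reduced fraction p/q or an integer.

class = fixed-axis compound train [4 meshes; 4 ratios multiply, 4 sense flips]
mesh 1 [88T→27T]: running ratio 88/27, sense −
mesh 2 [27T→78T]: running ratio 44/39, sense +
mesh 3 [35T→49T]: running ratio 220/273, sense −
mesh 4 [67T→45T]: running ratio 2948/2457, sense +
ω_out/ω_in = 2948/2457

2948/2457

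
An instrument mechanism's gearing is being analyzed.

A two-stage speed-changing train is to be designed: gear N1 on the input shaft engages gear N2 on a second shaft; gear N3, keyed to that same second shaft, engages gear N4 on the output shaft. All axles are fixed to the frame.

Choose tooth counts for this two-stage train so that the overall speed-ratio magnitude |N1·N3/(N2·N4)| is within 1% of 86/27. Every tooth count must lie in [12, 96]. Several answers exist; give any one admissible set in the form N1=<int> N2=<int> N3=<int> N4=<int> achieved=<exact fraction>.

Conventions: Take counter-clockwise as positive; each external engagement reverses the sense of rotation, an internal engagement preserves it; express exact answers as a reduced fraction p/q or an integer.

topology: fixed-axis compound train — 2 stages, target 86/27
target = 86/27 in lowest terms: an exact hit needs N1·N3 = k·86 and N2·N4 = k·27 for one integer k, every count in [12, 96]; additionally prefer no 1:1 stage (N1 ≠ N2, N3 ≠ N4)
k = 1…7: no 1:1-free in-range split of k·86 and k·27 into factor pairs; take k = 8
k = 8: N1·N3 = 688 = 16·43, N2·N4 = 216 = 12·18
achieved = 16·43/(12·18) = 86/27; |achieved − target| = 0 ≤ 43/1350 ✓

N1=16 N2=12 N3=43 N4=18 achieved=86/27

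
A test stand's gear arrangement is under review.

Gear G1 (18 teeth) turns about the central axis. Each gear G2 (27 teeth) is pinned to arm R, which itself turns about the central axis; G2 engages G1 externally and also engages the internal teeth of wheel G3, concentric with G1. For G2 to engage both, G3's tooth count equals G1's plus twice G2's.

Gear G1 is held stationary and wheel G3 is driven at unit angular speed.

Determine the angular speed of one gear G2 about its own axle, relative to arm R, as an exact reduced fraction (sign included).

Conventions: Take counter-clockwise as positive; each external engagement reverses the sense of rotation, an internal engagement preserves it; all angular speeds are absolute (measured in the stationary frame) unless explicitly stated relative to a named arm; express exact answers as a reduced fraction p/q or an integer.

8/15

topology: planetary set — G1 18T / G2 27T / G3 72T, arm = carrier (Willis)
ring teeth: 18 + 2·27 = 72
18(ω_sun−ω_arm) = −72(ω_ring−ω_arm),  ω_sun = 0, ω_ring = 1
18(0−ω_arm) = −72(1−ω_arm)  ⇒  90·ω_arm = 72  ⇒  ω_arm = 4/5
sun–planet mesh: 18·(0−4/5) = −27·(ω_p−ω_arm)  ⇒  ω_p−ω_arm = 8/15
exact speed ratio = 8/15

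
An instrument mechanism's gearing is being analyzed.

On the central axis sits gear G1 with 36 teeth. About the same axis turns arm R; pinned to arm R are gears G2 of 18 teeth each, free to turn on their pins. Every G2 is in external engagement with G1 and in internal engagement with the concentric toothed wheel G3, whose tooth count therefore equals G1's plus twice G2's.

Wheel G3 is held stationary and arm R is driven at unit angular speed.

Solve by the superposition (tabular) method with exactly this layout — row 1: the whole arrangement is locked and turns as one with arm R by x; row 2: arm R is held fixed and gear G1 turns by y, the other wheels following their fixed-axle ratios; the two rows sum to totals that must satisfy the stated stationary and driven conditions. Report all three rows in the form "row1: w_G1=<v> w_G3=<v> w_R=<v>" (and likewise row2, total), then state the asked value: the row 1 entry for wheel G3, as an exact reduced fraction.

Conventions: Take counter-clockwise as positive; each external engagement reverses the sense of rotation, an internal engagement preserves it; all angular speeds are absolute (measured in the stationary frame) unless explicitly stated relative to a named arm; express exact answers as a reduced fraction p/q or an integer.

recognized (axles ride arm R): planetary set, 36/18/72 teeth
row 1 (train locked, turned with arm): all members turn x
row 2: sun turns y, ring = −(36/72)·y, arm 0
boundary: total ω_ring = x − (36/72)·y = 0 and total ω_arm = x = 1  ⇒  y = 2, x = 1
row 2 ring = −(36/72)·2 = -1
totals (row 1 + row 2): sun 1 + 2 = 3, ring 1 + (-1) = 0, arm 1 + 0 = 1
asked cell (row1, ring) = 1

row1: w_G1=1 w_G3=1 w_R=1
row2: w_G1=2 w_G3=-1 w_R=0
total: w_G1=3 w_G3=0 w_R=1
asked value: 1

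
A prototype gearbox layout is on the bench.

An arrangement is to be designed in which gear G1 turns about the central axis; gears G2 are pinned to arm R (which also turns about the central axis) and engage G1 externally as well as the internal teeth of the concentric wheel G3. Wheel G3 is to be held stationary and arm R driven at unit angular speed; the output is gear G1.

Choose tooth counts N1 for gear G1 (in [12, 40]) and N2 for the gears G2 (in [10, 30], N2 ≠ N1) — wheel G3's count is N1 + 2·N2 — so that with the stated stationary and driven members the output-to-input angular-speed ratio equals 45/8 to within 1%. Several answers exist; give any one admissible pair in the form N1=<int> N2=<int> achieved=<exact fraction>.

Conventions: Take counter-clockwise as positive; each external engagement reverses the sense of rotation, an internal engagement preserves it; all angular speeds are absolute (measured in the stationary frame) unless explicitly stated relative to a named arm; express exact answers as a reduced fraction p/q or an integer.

topology: planetary set — design target 45/8, arm = carrier (Willis)
Willis with ω_ring = 0: ω_sun/ω_arm = (N1+N3)/N1; set equal to 45/8  ⇒  N3/N1 = 45/8 − 1 = 37/8
N3 = N1 + 2·N2  ⇒  N2/N1 = (N3/N1 − 1)/2 = (37/8 − 1)/2 = 29/16
smallest multiple with N1 ≥ 12 and N2 ≥ 10: k = 1  ⇒  N1 = 1·16 = 16, N2 = 1·29 = 29 (N1 ≤ 40, N2 ≤ 30, N2 ≠ N1 ✓), N3 = 16 + 2·29 = 74
check: (N1+N3)/N1 with N1 = 16, N3 = 74 gives 45/8; |achieved − target| = 0 ≤ 9/160 ✓

N1=16 N2=29 achieved=45/8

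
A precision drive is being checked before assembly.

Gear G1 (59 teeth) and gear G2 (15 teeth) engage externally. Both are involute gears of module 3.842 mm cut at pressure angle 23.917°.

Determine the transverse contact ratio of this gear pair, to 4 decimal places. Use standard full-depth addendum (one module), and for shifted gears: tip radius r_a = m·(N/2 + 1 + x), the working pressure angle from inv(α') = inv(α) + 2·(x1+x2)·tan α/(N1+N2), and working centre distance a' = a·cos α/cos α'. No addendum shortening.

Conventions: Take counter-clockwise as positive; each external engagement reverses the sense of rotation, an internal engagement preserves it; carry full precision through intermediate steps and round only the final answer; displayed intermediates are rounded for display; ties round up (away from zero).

single-mesh involute tooth geometry (59T engaging 15T at module 3.842)
base radii: r_b1 = 103.607000, r_b2 = 26.340763
tip radii: r_a1 = 117.181000, r_a2 = 32.657000
no profile shift: α' = α, a' = a
action lengths: √(r_a1²−r_b1²) = 54.744646, √(r_a2²−r_b2²) = 19.303986
base pitch p_b = π·m·cos α = 11.033593
CR = (54.744646 + 19.303986 − 142.154000·sin 23.91700°)/11.033593 = 1.487963
contact ratio ≈ 1.4880

1.4880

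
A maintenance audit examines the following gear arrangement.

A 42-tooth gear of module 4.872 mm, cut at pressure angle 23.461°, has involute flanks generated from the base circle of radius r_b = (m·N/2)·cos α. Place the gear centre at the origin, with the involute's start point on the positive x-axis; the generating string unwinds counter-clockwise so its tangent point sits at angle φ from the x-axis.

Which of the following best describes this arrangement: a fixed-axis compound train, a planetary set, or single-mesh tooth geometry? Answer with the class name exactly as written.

recognized (one wheel, involute flank): single-mesh tooth geometry, m = 4.872, N = 42
classification: single-mesh tooth geometry

single-mesh tooth geometry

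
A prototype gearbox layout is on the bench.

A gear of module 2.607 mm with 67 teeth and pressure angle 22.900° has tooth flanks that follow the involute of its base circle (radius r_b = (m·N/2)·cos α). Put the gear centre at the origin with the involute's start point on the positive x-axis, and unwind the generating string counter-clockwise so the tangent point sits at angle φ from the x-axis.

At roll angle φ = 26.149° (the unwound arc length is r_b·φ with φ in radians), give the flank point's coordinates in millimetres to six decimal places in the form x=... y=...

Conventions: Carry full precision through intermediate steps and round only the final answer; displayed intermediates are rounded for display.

single-mesh involute tooth geometry (67T wheel at module 2.607)
pitch radius r_p = m·N/2 = 2.607·67/2 = 87.334500
base radius r_b = r_p·cos α = 87.334500·cos 22.900° = 80.451267
roll angle φ = 26.149° = 0.45638615 rad
x = r_b·(cos φ + φ·sin φ) = 88.398531
y = r_b·(sin φ − φ·cos φ) = 2.496526

x=88.398531 y=2.496526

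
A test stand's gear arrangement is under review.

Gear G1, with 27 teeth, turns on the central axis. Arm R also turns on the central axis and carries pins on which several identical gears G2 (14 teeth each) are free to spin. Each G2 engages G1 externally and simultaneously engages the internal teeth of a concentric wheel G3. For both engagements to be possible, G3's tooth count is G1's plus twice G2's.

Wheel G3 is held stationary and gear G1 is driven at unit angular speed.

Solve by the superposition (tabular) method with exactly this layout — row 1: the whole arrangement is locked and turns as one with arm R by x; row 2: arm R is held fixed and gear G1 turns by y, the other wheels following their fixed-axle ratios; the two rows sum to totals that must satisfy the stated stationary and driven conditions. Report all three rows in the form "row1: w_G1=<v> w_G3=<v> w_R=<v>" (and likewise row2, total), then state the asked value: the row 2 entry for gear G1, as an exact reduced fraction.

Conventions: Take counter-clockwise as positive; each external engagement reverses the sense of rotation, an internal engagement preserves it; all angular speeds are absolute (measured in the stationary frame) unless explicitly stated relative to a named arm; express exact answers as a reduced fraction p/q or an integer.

row1: w_G1=27/82 w_G3=27/82 w_R=27/82
row2: w_G1=55/82 w_G3=-27/82 w_R=0
total: w_G1=1 w_G3=0 w_R=27/82
asked value: 55/82

recognized (axles ride arm R): planetary set, 27/14/55 teeth
row 1 (train locked, turned with arm): all members turn x
row 2: sun turns y, ring = −(27/55)·y, arm 0
boundary: total ω_ring = x − (27/55)·y = 0 and total ω_sun = x + y = 1  ⇒  y = 55/82, x = 27/82
row 2 ring = −(27/55)·55/82 = -27/82
totals (row 1 + row 2): sun 27/82 + 55/82 = 1, ring 27/82 + (-27/82) = 0, arm 27/82 + 0 = 27/82
asked cell (row2, sun) = 55/82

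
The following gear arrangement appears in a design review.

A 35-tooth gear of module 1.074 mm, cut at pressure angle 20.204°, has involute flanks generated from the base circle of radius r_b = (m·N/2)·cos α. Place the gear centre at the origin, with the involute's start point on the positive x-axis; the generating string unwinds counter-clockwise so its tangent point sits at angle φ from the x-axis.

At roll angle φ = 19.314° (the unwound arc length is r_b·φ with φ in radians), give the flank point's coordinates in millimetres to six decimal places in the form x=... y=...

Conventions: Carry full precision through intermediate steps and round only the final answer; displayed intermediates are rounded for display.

class = single-mesh tooth geometry [base-circle involute, m = 1.074, 35T]
pitch radius r_p = m·N/2 = 1.074·35/2 = 18.795000
base radius r_b = r_p·cos α = 18.795000·cos 20.204° = 17.638523
roll angle φ = 19.314° = 0.33709289 rad
x = r_b·(cos φ + φ·sin φ) = 18.612381
y = r_b·(sin φ − φ·cos φ) = 0.222662

x=18.612381 y=0.222662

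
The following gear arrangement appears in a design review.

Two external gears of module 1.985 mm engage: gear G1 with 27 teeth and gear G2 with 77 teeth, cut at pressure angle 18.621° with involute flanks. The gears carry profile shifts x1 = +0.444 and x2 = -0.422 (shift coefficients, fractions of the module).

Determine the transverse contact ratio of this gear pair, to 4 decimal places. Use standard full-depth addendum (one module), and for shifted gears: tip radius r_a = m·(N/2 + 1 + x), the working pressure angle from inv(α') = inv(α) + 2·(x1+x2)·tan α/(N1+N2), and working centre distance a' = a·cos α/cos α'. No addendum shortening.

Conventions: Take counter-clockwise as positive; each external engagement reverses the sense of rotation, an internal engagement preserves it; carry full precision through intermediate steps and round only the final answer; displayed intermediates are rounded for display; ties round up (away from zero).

1.6962

topology: single-mesh involute geometry — m = 1.985, 27T/77T pair
base radii: r_b1 = 25.394690, r_b2 = 72.421892
tip radii: r_a1 = 29.663840, r_a2 = 77.569830
inv(α') = inv(18.621°) + 2·(+0.444-0.422)·tan α/(27+77) = 0.01209006  ⇒  α' = 18.69265°
a' = a·cos α / cos α' = 103.2200·cos 18.621°/cos 18.69265° = 103.263589
action lengths: √(r_a1²−r_b1²) = 15.331443, √(r_a2²−r_b2²) = 27.787552
base pitch p_b = π·m·cos α = 5.909613
CR = (15.331443 + 27.787552 − 103.263589·sin 18.69265°)/5.909613 = 1.696203
contact ratio ≈ 1.6962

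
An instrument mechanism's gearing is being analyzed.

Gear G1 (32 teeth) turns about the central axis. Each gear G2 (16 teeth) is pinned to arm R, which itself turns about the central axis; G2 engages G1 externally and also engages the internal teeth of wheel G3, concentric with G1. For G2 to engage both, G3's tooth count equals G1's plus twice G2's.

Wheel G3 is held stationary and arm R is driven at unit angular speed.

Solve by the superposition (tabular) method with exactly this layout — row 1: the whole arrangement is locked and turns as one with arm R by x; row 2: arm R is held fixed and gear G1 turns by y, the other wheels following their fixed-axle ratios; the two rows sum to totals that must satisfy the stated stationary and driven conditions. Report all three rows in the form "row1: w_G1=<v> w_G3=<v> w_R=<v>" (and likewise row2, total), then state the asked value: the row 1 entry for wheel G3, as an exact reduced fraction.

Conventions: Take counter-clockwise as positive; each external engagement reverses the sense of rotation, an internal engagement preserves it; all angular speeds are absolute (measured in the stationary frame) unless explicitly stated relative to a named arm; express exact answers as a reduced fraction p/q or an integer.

row1: w_G1=1 w_G3=1 w_R=1
row2: w_G1=2 w_G3=-1 w_R=0
total: w_G1=3 w_G3=0 w_R=1
asked value: 1

planetary set (32T centre, 16T on arm, 64T internal) — Willis relation
row 1 — lock + rotate with arm: ω_sun = ω_ring = ω_arm = x
row 2 (arm held, sun turns y): ω_ring = −(32/64)·y, ω_arm = 0
boundary: total ω_ring = x − (32/64)·y = 0 and total ω_arm = x = 1  ⇒  y = 2, x = 1
row 2 ring = −(32/64)·2 = -1
totals (row 1 + row 2): sun 1 + 2 = 3, ring 1 + (-1) = 0, arm 1 + 0 = 1
asked cell (row1, ring) = 1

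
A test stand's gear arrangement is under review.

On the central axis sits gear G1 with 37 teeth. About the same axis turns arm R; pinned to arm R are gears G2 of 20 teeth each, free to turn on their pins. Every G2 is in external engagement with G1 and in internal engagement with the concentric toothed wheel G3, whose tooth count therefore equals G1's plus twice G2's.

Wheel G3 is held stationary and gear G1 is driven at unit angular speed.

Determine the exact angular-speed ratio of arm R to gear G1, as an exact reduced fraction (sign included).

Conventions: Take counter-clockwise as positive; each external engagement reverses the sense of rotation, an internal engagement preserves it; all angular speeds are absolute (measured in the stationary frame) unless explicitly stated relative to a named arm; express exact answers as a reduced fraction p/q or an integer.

37/114

class = planetary set [G3 = 37+2·20 = 77; Willis about the carrier]
ring teeth: 37 + 2·20 = 77
37(ω_sun−ω_arm) = −77(ω_ring−ω_arm),  ω_ring = 0, ω_sun = 1
37(1−ω_arm) = −77(0−ω_arm)  ⇒  114·ω_arm = 37  ⇒  ω_arm = 37/114
ω_out/ω_in = 37/114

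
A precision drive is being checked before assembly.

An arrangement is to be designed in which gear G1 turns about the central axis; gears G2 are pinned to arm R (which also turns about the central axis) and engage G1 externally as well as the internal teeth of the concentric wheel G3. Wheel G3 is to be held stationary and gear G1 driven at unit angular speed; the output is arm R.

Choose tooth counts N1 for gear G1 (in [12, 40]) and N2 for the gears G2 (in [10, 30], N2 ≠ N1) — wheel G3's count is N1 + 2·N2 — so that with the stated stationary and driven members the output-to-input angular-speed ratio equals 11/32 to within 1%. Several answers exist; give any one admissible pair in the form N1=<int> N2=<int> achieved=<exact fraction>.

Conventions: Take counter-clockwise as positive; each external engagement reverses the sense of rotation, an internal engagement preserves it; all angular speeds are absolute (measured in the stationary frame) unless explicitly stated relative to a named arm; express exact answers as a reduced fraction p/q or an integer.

topology: planetary set — design target 11/32, arm = carrier (Willis)
Willis with ω_ring = 0: ω_arm/ω_sun = N1/(N1+N3); set equal to 11/32  ⇒  N3/N1 = 1/(11/32) − 1 = 21/11
N3 = N1 + 2·N2  ⇒  N2/N1 = (N3/N1 − 1)/2 = (21/11 − 1)/2 = 5/11
smallest multiple with N1 ≥ 12 and N2 ≥ 10: k = 2  ⇒  N1 = 2·11 = 22, N2 = 2·5 = 10 (N1 ≤ 40, N2 ≤ 30, N2 ≠ N1 ✓), N3 = 22 + 2·10 = 42
check: N1/(N1+N3) with N1 = 22, N3 = 42 gives 11/32; |achieved − target| = 0 ≤ 11/3200 ✓

N1=22 N2=10 achieved=11/32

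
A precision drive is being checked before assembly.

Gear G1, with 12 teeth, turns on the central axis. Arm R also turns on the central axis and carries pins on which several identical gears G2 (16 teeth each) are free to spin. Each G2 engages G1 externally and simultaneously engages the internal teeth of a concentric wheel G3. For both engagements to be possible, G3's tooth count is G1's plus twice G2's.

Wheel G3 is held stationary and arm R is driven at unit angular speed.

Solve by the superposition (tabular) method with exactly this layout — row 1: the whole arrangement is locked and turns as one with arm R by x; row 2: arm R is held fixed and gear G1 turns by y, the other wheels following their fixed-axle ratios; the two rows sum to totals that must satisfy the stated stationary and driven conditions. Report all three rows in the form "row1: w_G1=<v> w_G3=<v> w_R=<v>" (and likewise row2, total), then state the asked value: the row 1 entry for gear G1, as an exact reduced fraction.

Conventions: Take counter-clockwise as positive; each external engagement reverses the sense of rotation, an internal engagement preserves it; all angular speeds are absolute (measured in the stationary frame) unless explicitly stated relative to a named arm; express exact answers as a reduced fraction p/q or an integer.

planetary set (12T centre, 16T on arm, 44T internal) — Willis relation
row 1: whole set turns with the arm by x
superposition row 2 [arm held]: sun y, ring −(12/44)·y, arm 0
boundary: total ω_ring = x − (12/44)·y = 0 and total ω_arm = x = 1  ⇒  y = 11/3, x = 1
row 2 ring = −(12/44)·11/3 = -1
totals (row 1 + row 2): sun 1 + 11/3 = 14/3, ring 1 + (-1) = 0, arm 1 + 0 = 1
asked cell (row1, sun) = 1

row1: w_G1=1 w_G3=1 w_R=1
row2: w_G1=11/3 w_G3=-1 w_R=0
total: w_G1=14/3 w_G3=0 w_R=1
asked value: 1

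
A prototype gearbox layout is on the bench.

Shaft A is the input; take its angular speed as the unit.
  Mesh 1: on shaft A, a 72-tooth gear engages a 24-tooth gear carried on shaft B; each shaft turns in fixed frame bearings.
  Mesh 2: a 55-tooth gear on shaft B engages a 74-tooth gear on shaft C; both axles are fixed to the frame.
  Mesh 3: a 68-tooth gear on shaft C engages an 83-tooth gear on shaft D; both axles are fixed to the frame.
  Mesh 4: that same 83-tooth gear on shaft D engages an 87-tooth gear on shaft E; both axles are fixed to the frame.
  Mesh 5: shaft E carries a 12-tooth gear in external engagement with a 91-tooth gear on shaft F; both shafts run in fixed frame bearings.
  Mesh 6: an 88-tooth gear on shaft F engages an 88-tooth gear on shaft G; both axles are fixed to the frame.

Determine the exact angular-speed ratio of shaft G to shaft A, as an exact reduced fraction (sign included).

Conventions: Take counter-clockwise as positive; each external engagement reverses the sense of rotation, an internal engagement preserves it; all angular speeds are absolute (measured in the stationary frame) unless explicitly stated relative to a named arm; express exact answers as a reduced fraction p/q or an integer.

22440/97643

class = fixed-axis compound train [6 meshes; 6 ratios multiply, 6 sense flips]
mesh 1 [72T→24T]: running ratio 3, sense −
mesh 2 [55T→74T]: running ratio 165/74, sense +
mesh 3 [68T→83T]: running ratio 5610/3071, sense −
mesh 4 [83T→87T]: running ratio 1870/1073, sense +
mesh 5 [12T→91T]: running ratio 22440/97643, sense −
mesh 6 [88T→88T]: running ratio 22440/97643, sense +
ω_out/ω_in = 22440/97643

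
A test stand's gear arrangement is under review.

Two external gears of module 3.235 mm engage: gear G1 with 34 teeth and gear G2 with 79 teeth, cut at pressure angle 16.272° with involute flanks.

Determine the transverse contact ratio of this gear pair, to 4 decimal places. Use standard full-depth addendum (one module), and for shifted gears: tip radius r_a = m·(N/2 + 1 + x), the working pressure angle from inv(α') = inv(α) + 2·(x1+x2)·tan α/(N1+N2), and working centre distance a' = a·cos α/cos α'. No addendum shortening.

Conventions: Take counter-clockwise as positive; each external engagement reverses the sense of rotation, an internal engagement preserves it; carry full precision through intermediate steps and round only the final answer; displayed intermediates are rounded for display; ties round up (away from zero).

1.9877

topology: single-mesh involute geometry — m = 3.235, 34T/79T pair
base radii: r_b1 = 52.792029, r_b2 = 122.663832
tip radii: r_a1 = 58.230000, r_a2 = 131.017500
no profile shift: α' = α, a' = a
action lengths: √(r_a1²−r_b1²) = 24.571011, √(r_a2²−r_b2²) = 46.034440
base pitch p_b = π·m·cos α = 9.755944
CR = (24.571011 + 46.034440 − 182.777500·sin 16.27200°)/9.755944 = 1.987673
contact ratio ≈ 1.9877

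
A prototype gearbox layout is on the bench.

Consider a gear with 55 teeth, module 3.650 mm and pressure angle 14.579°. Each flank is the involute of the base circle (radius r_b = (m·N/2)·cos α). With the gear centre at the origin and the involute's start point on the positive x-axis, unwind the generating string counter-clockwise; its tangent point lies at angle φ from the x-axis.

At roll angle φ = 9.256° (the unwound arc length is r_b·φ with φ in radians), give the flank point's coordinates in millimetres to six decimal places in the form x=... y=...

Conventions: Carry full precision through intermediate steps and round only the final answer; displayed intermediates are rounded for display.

topology: single-mesh involute geometry — m = 3.650, N = 55
pitch radius r_p = m·N/2 = 3.650·55/2 = 100.375000
base radius r_b = r_p·cos α = 100.375000·cos 14.579° = 97.143075
roll angle φ = 9.256° = 0.16154768 rad
x = r_b·(cos φ + φ·sin φ) = 98.402420
y = r_b·(sin φ − φ·cos φ) = 0.136163

x=98.402420 y=0.136163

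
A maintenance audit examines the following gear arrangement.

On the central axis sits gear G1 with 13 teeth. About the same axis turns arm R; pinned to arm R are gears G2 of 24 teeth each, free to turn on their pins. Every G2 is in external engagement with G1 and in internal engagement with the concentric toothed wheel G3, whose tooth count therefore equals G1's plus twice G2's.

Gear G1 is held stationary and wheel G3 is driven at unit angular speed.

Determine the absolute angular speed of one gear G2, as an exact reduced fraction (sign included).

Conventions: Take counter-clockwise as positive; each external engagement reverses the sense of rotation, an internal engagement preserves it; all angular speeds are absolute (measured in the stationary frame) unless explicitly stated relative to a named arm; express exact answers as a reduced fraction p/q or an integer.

61/48

class = planetary set [G3 = 13+2·24 = 61; Willis about the carrier]
ring teeth: 13 + 2·24 = 61
13(ω_sun−ω_arm) = −61(ω_ring−ω_arm),  ω_sun = 0, ω_ring = 1
13(0−ω_arm) = −61(1−ω_arm)  ⇒  74·ω_arm = 61  ⇒  ω_arm = 61/74
sun–planet mesh: 13·(0−61/74) = −24·(ω_p−ω_arm)  ⇒  ω_p−ω_arm = 793/1776
ω_p = 61/74 + 793/1776 = 61/48
exact speed ratio = 61/48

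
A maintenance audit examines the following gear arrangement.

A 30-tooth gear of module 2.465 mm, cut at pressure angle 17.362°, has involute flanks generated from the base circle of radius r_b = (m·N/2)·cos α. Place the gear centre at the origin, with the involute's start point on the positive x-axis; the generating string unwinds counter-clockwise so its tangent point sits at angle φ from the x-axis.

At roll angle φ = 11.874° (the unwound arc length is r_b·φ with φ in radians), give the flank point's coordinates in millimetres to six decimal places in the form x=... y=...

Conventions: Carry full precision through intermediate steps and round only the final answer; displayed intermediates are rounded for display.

class = single-mesh tooth geometry [base-circle involute, m = 2.465, 30T]
pitch radius r_p = m·N/2 = 2.465·30/2 = 36.975000
base radius r_b = r_p·cos α = 36.975000·cos 17.362° = 35.290362
roll angle φ = 11.874° = 0.20724040 rad
x = r_b·(cos φ + φ·sin φ) = 36.040080
y = r_b·(sin φ − φ·cos φ) = 0.104254

x=36.040080 y=0.104254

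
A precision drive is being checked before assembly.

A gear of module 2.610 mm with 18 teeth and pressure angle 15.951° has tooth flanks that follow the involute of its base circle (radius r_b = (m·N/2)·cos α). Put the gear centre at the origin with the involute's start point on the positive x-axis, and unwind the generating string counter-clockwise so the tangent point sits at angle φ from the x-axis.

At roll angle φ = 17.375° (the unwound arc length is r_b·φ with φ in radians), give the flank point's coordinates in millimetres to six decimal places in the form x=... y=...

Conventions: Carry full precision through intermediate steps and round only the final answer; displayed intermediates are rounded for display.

x=23.600310 y=0.208026

class = single-mesh tooth geometry [base-circle involute, m = 2.610, 18T]
pitch radius r_p = m·N/2 = 2.610·18/2 = 23.490000
base radius r_b = r_p·cos α = 23.490000·cos 15.951° = 22.585566
roll angle φ = 17.375° = 0.30325096 rad
x = r_b·(cos φ + φ·sin φ) = 23.600310
y = r_b·(sin φ − φ·cos φ) = 0.208026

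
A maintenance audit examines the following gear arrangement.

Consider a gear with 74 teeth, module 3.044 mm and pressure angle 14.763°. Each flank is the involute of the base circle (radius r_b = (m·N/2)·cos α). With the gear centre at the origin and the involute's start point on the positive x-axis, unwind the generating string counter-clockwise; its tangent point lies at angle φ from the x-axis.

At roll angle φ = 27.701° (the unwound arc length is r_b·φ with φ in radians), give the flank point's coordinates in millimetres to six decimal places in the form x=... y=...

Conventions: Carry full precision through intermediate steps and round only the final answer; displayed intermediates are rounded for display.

x=120.904396 y=4.007551

single-mesh involute tooth geometry (74T wheel at module 3.044)
pitch radius r_p = m·N/2 = 3.044·74/2 = 112.628000
base radius r_b = r_p·cos α = 112.628000·cos 14.763° = 108.909941
roll angle φ = 27.701° = 0.48347366 rad
x = r_b·(cos φ + φ·sin φ) = 120.904396
y = r_b·(sin φ − φ·cos φ) = 4.007551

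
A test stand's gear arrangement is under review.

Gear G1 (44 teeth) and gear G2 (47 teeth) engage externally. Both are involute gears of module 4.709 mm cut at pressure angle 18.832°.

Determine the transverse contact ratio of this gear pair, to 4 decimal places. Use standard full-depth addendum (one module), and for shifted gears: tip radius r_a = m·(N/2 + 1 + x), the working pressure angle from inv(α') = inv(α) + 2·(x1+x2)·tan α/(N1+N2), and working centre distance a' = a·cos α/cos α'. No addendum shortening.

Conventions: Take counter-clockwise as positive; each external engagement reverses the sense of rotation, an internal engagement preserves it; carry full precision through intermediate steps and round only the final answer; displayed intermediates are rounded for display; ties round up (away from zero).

1.8010

class = single-mesh tooth geometry [involute pair 44T × 47T, m = 4.709]
base radii: r_b1 = 98.052308, r_b2 = 104.737693
tip radii: r_a1 = 108.307000, r_a2 = 115.370500
no profile shift: α' = α, a' = a
action lengths: √(r_a1²−r_b1²) = 46.001642, √(r_a2²−r_b2²) = 48.377349
base pitch p_b = π·m·cos α = 14.001837
CR = (46.001642 + 48.377349 − 214.259500·sin 18.83200°)/14.001837 = 1.800995
contact ratio ≈ 1.8010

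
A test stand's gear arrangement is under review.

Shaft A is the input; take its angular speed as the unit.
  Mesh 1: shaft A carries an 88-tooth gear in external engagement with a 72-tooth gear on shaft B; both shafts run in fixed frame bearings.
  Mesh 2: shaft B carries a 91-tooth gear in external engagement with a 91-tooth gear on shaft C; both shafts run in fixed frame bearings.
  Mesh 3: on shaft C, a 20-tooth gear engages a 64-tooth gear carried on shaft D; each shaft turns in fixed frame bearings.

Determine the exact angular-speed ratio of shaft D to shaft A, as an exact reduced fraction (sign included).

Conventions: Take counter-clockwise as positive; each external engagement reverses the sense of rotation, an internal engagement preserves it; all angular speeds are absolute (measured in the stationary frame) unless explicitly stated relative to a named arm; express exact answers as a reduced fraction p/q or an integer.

class = fixed-axis compound train [3 meshes; 3 ratios multiply, 3 sense flips]
mesh 1 [88T→72T]: running ratio 11/9, sense −
mesh 2 [91T→91T]: running ratio 11/9, sense +
mesh 3 [20T→64T]: running ratio 55/144, sense −
ω_out/ω_in = -55/144

-55/144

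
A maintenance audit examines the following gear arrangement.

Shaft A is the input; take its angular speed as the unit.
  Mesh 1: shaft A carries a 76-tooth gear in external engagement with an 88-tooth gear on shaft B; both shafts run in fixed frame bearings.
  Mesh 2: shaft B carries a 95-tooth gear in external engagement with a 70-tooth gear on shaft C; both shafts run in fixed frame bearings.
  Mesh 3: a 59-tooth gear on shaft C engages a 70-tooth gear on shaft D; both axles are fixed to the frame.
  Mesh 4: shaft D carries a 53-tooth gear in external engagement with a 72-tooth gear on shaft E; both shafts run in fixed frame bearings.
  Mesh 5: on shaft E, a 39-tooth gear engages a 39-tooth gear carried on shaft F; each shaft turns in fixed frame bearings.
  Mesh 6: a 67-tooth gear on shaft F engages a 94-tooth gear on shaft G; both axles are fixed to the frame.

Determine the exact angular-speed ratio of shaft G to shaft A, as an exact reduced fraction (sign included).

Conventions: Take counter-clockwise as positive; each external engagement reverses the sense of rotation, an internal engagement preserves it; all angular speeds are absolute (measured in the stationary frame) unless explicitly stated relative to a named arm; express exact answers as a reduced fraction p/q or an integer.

75632749/145918080

class = fixed-axis compound train [6 meshes; 6 ratios multiply, 6 sense flips]
mesh 1 [76T→88T]: running ratio 19/22, sense −
mesh 2 [95T→70T]: running ratio 361/308, sense +
mesh 3 [59T→70T]: running ratio 21299/21560, sense −
mesh 4 [53T→72T]: running ratio 1128847/1552320, sense +
mesh 5 [39T→39T]: running ratio 1128847/1552320, sense −
mesh 6 [67T→94T]: running ratio 75632749/145918080, sense +
ω_out/ω_in = 75632749/145918080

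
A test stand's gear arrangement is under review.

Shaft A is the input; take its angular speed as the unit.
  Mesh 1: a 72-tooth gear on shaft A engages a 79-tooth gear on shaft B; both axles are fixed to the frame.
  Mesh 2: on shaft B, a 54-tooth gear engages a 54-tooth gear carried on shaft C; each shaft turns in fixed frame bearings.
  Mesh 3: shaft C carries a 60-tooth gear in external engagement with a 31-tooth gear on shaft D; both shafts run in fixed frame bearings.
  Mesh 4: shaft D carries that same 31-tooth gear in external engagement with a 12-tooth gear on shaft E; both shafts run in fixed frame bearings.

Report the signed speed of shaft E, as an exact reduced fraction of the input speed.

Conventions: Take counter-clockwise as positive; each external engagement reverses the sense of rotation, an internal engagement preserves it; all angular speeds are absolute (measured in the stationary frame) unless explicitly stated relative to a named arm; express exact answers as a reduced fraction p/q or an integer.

360/79

4-mesh fixed-axis compound train (all bearings frame-fixed)
mesh 1 [72T→79T]: |ω|/ω_in = 1×72/79 = 72/79, sense flips to −
mesh 2 [54T→54T]: |ω|/ω_in = (72/79)×54/54 = 72/79, sense flips to +
mesh 3 [60T→31T]: |ω|/ω_in = (72/79)×60/31 = 4320/2449, sense flips to −
mesh 4 [31T→12T]: |ω|/ω_in = (4320/2449)×31/12 = 360/79, sense flips to +
signed output speed (× input speed) = 360/79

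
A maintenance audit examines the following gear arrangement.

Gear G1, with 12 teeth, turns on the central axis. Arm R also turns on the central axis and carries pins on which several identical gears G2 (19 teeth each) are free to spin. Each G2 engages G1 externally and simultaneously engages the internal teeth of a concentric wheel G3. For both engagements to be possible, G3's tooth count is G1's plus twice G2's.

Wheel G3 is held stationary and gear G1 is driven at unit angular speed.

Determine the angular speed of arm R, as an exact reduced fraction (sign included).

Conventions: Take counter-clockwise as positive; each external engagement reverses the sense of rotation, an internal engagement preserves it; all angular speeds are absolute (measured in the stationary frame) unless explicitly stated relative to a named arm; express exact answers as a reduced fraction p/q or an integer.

planetary set (12T centre, 19T on arm, 50T internal) — Willis relation
ring teeth: 12 + 2·19 = 50
12(ω_sun−ω_arm) = −50(ω_ring−ω_arm),  ω_ring = 0, ω_sun = 1
12(1−ω_arm) = −50(0−ω_arm)  ⇒  62·ω_arm = 12  ⇒  ω_arm = 6/31
exact speed ratio = 6/31

6/31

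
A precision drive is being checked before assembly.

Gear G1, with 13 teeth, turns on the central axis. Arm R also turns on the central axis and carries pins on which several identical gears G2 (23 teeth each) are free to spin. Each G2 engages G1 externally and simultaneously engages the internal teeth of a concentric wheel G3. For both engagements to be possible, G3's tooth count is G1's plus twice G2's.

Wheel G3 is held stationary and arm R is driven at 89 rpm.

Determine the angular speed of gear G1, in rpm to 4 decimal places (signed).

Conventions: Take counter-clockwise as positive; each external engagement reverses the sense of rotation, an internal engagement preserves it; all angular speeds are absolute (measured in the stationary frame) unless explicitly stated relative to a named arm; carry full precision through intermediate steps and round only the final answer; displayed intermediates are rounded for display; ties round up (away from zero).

topology: planetary set — G1 13T / G2 23T / G3 59T, arm = carrier (Willis)
normalise by the input: solve with ω_arm = 1, then scale by 89 rpm
ring teeth: 13 + 2·23 = 59
13(ω_sun−ω_arm) = −59(ω_ring−ω_arm),  ω_ring = 0, ω_arm = 1
ω_sun = 1 − (59/13)(0−1) = 72/13
scale: ω_sun = 72/13 × 89 rpm = +492.9231 rpm

+492.9231 rpm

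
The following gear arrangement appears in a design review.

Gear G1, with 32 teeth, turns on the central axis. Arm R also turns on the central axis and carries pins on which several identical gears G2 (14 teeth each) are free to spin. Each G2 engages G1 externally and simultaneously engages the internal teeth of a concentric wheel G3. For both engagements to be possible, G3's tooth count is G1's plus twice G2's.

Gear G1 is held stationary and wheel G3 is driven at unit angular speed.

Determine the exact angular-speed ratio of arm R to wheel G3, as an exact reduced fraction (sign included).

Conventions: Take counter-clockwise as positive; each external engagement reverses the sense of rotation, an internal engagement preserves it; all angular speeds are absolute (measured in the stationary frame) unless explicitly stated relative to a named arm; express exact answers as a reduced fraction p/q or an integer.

planetary set (32T centre, 14T on arm, 60T internal) — Willis relation
ring teeth: 32 + 2·14 = 60
32(ω_sun−ω_arm) = −60(ω_ring−ω_arm),  ω_sun = 0, ω_ring = 1
32(0−ω_arm) = −60(1−ω_arm)  ⇒  92·ω_arm = 60  ⇒  ω_arm = 15/23
ω_out/ω_in = 15/23

15/23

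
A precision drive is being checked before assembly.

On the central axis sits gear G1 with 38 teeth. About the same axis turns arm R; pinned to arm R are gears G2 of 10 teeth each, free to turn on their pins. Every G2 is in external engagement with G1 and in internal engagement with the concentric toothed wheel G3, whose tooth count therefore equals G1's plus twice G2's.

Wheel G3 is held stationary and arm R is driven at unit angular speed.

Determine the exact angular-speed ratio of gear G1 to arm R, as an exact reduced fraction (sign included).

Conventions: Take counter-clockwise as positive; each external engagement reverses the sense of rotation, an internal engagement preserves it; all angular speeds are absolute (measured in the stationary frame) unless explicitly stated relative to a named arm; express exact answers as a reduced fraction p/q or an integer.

recognized (axles ride arm R): planetary set, 38/10/58 teeth
ring teeth: 38 + 2·10 = 58
38(ω_sun−ω_arm) = −58(ω_ring−ω_arm),  ω_ring = 0, ω_arm = 1
ω_sun = 1 − (58/38)(0−1) = 48/19
ω_out/ω_in = 48/19

48/19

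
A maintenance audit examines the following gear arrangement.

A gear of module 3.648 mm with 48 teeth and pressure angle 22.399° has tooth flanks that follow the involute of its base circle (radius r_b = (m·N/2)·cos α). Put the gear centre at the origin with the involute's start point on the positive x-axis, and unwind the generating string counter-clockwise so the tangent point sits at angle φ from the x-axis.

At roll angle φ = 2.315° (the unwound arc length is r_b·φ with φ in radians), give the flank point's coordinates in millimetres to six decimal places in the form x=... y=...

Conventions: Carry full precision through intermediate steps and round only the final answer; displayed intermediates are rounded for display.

x=81.012483 y=0.001779

single-mesh involute tooth geometry (48T wheel at module 3.648)
pitch radius r_p = m·N/2 = 3.648·48/2 = 87.552000
base radius r_b = r_p·cos α = 87.552000·cos 22.399° = 80.946437
roll angle φ = 2.315° = 0.04040437 rad
x = r_b·(cos φ + φ·sin φ) = 81.012483
y = r_b·(sin φ − φ·cos φ) = 0.001779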